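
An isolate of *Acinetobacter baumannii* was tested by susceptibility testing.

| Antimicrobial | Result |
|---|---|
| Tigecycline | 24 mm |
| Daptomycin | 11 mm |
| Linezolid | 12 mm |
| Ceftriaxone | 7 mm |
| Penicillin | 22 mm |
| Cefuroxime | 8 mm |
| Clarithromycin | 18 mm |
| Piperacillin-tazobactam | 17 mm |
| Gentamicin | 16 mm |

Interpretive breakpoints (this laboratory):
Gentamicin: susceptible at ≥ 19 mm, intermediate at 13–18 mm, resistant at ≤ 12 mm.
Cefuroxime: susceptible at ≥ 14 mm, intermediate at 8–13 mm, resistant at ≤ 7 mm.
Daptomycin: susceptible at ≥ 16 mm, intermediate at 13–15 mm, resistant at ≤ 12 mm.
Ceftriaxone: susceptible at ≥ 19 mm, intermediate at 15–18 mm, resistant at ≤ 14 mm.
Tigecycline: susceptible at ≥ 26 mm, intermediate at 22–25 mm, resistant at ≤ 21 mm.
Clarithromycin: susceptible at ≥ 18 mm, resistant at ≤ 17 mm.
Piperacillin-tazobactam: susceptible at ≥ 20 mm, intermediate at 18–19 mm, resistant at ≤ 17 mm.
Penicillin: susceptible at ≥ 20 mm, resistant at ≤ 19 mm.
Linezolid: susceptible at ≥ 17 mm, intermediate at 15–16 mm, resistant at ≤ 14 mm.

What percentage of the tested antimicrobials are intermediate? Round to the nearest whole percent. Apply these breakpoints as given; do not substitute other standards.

33%

Tigecycline: 24 mm is in 22–25 mm → Intermediate
Daptomycin 11 mm: ≤ 12 mm ⇒ R
Linezolid: 12 mm is ≤ 14 mm — resistant
Ceftriaxone 7 mm: ≤ 14 mm → resistant
Penicillin (22 mm) ≥ 20 mm — Susceptible
Cefuroxime 8 mm: in 8–13 mm → I
Clarithromycin: 18 mm is ≥ 18 mm — S
Piperacillin-tazobactam: 17 mm is ≤ 17 mm → R
Gentamicin: 16 mm is in 13–18 mm ⇒ I
Intermediate: 3/9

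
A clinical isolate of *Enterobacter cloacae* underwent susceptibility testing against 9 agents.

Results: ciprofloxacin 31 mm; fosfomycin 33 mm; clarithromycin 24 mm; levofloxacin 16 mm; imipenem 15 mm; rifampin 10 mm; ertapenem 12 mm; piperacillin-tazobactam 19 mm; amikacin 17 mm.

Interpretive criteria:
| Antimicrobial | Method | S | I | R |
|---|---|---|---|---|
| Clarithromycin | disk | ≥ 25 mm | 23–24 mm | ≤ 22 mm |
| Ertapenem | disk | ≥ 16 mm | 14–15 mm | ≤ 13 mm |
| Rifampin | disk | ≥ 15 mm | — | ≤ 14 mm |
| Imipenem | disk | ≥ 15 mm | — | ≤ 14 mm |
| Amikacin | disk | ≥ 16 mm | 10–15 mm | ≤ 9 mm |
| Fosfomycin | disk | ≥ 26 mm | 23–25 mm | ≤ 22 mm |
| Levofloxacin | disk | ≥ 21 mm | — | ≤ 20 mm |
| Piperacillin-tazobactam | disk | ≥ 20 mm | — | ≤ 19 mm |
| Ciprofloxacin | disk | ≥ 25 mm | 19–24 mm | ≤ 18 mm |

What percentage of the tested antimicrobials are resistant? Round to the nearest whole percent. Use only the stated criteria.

44%

Ciprofloxacin: 31 mm is ≥ 25 mm ⇒ S
Fosfomycin (33 mm) ≥ 26 mm → Susceptible
Clarithromycin 24 mm: in 23–24 mm ⇒ Intermediate
Levofloxacin 16 mm: ≤ 20 mm — R
Imipenem: 15 mm is ≥ 15 mm → S
Rifampin: 10 mm is ≤ 14 mm — Resistant
Ertapenem: 12 mm is ≤ 13 mm — Resistant
Piperacillin-tazobactam 19 mm: ≤ 19 mm — R
Amikacin: 17 mm is ≥ 16 mm — Susceptible
Resistant: 4/9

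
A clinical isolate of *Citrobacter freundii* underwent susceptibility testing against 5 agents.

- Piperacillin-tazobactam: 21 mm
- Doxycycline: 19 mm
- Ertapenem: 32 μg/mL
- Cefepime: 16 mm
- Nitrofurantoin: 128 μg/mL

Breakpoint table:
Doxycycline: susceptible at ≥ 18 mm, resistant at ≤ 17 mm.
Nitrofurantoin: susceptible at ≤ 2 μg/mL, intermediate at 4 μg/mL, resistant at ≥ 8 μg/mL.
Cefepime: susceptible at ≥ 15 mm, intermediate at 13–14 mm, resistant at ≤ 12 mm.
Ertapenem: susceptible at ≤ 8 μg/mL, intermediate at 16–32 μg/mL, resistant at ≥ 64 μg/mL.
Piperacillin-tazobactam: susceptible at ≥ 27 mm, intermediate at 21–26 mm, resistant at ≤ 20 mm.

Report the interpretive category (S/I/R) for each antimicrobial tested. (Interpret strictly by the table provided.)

I, S, I, S, R

Piperacillin-tazobactam: 21 mm is in 21–26 mm ⇒ Intermediate
Doxycycline (19 mm) ≥ 18 mm ⇒ susceptible
Ertapenem: 32 μg/mL is in 16–32 μg/mL ⇒ intermediate
Cefepime 16 mm: ≥ 15 mm → susceptible
Nitrofurantoin (128 μg/mL) ≥ 8 μg/mL → resistant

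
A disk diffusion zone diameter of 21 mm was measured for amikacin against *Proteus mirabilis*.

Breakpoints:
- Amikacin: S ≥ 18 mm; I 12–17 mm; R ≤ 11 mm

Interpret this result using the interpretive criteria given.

Amikacin 21 mm: ≥ 18 mm → S

Susceptible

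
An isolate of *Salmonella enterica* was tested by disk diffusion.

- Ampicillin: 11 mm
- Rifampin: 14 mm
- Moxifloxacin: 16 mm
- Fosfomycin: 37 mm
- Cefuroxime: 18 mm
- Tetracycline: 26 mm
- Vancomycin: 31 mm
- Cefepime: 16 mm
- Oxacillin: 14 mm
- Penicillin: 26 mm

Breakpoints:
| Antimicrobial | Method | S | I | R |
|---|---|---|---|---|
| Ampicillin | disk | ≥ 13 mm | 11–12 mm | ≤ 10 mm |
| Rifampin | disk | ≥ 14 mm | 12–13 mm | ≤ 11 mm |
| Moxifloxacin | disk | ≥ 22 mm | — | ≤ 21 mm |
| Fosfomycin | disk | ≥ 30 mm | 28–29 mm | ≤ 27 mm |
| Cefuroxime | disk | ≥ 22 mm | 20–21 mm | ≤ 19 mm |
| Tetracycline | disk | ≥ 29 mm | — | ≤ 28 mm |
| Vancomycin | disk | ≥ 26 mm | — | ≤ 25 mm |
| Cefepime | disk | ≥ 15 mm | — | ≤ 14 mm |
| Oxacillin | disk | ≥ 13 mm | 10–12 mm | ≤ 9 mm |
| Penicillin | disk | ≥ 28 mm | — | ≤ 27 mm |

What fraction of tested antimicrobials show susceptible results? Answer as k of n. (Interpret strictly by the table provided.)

Ampicillin: 11 mm is in 11–12 mm → Intermediate
Rifampin (14 mm) ≥ 14 mm → Susceptible
Moxifloxacin (16 mm) ≤ 21 mm ⇒ R
Fosfomycin 37 mm: ≥ 30 mm — susceptible
Cefuroxime (18 mm) ≤ 19 mm ⇒ Resistant
Tetracycline: 26 mm is ≤ 28 mm → R
Vancomycin: 31 mm is ≥ 26 mm → S
Cefepime 16 mm: ≥ 15 mm ⇒ Susceptible
Oxacillin 14 mm: ≥ 13 mm — susceptible
Penicillin 26 mm: ≤ 27 mm → Resistant
Susceptible: 5/10

5 of 10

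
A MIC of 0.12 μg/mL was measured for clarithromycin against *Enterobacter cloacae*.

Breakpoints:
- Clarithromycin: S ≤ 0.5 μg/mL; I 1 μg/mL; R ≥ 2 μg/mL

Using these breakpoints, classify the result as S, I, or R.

Clarithromycin: 0.12 μg/mL is ≤ 0.5 μg/mL — Susceptible

S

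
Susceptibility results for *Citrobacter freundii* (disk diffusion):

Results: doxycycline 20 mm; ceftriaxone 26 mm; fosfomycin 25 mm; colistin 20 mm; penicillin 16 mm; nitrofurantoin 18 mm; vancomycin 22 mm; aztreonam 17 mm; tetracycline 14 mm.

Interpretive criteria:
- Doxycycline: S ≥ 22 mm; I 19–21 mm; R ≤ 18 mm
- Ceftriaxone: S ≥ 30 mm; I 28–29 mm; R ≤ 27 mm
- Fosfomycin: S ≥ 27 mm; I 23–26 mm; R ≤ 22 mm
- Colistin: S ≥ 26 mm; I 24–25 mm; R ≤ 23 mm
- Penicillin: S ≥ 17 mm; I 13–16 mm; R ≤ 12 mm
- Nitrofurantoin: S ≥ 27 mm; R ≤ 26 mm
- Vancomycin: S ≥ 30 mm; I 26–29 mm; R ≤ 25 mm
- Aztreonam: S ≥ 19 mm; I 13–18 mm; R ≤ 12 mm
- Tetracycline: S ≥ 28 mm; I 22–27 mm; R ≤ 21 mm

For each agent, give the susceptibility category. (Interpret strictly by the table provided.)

Doxycycline: 20 mm is in 19–21 mm — I
Ceftriaxone 26 mm: ≤ 27 mm — resistant
Fosfomycin 25 mm: in 23–26 mm ⇒ I
Colistin 20 mm: ≤ 23 mm ⇒ Resistant
Penicillin (16 mm) in 13–16 mm → I
Nitrofurantoin (18 mm) ≤ 26 mm ⇒ resistant
Vancomycin 22 mm: ≤ 25 mm ⇒ Resistant
Aztreonam: 17 mm is in 13–18 mm — Intermediate
Tetracycline (14 mm) ≤ 21 mm — R

I, R, I, R, I, R, R, I, R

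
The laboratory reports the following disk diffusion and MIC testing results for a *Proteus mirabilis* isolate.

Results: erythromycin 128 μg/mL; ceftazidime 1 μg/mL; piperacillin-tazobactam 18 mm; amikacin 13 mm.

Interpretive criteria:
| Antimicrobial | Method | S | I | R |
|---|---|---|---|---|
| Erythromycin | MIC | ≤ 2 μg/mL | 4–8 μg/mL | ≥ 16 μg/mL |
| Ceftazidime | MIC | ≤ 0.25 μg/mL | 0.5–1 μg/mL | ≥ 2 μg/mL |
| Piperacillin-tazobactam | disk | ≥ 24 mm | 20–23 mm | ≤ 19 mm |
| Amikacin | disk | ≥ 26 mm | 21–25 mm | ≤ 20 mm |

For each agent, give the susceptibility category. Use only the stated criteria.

Erythromycin: 128 μg/mL is ≥ 16 μg/mL — resistant
Ceftazidime (1 μg/mL) in 0.5–1 μg/mL — intermediate
Piperacillin-tazobactam (18 mm) ≤ 19 mm ⇒ Resistant
Amikacin 13 mm: ≤ 20 mm ⇒ resistant

R, I, R, R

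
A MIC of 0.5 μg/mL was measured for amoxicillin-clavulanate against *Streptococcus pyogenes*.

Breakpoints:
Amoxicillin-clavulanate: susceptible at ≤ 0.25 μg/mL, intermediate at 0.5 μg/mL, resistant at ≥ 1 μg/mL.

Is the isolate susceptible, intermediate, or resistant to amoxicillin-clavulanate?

Amoxicillin-clavulanate 0.5 μg/mL: = 0.5 μg/mL → I

I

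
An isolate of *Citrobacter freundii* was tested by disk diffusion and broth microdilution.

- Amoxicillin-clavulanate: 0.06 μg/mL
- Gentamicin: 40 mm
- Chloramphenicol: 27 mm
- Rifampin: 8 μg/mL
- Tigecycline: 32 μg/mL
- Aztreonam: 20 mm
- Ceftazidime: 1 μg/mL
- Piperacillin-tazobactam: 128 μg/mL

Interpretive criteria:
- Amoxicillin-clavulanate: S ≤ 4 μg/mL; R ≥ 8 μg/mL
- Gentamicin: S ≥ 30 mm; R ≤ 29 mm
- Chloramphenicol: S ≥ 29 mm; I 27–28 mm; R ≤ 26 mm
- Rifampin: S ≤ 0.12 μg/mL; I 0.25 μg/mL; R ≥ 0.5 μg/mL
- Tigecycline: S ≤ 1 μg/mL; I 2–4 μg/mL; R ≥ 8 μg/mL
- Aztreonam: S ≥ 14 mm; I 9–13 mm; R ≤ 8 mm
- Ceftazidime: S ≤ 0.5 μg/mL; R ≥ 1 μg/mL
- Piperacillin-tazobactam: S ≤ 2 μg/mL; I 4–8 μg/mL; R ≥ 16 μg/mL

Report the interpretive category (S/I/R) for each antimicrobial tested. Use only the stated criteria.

S, S, I, R, R, S, R, R

Amoxicillin-clavulanate 0.06 μg/mL: ≤ 4 μg/mL ⇒ S
Gentamicin: 40 mm is ≥ 30 mm ⇒ susceptible
Chloramphenicol (27 mm) in 27–28 mm ⇒ Intermediate
Rifampin (8 μg/mL) ≥ 0.5 μg/mL — Resistant
Tigecycline: 32 μg/mL is ≥ 8 μg/mL ⇒ R
Aztreonam 20 mm: ≥ 14 mm — S
Ceftazidime (1 μg/mL) ≥ 1 μg/mL → Resistant
Piperacillin-tazobactam: 128 μg/mL is ≥ 16 μg/mL ⇒ R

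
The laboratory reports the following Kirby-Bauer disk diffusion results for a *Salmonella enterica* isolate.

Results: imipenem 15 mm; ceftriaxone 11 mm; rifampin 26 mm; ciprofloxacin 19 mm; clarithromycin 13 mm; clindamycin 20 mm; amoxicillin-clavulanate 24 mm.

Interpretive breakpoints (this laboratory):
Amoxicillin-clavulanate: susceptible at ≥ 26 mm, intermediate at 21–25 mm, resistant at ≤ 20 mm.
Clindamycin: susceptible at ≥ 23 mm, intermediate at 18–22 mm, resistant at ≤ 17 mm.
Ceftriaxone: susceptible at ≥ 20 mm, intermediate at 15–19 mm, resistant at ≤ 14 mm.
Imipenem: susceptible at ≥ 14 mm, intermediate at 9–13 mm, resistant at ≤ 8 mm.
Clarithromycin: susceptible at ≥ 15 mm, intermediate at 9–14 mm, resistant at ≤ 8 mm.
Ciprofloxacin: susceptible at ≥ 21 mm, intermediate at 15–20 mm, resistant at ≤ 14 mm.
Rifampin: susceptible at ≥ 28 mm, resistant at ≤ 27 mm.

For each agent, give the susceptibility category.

S, R, R, I, I, I, I

Imipenem: 15 mm is ≥ 14 mm → susceptible
Ceftriaxone: 11 mm is ≤ 14 mm → R
Rifampin (26 mm) ≤ 27 mm → R
Ciprofloxacin 19 mm: in 15–20 mm — I
Clarithromycin: 13 mm is in 9–14 mm — intermediate
Clindamycin (20 mm) in 18–22 mm → Intermediate
Amoxicillin-clavulanate (24 mm) in 21–25 mm → Intermediate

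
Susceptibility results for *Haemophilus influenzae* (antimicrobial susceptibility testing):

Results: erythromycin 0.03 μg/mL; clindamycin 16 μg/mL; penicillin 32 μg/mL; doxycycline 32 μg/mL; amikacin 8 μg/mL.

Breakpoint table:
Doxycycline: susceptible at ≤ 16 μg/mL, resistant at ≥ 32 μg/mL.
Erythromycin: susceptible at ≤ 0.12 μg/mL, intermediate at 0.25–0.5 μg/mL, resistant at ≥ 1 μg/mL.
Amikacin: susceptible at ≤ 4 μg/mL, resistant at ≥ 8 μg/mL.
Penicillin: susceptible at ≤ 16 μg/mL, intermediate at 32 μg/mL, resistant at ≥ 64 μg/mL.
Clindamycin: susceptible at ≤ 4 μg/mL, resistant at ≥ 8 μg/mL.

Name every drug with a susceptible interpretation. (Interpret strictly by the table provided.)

erythromycin

Erythromycin: 0.03 μg/mL is ≤ 0.12 μg/mL ⇒ S
Clindamycin: 16 μg/mL is ≥ 8 μg/mL — R
Penicillin 32 μg/mL: = 32 μg/mL — Intermediate
Doxycycline (32 μg/mL) ≥ 32 μg/mL → R
Amikacin 8 μg/mL: ≥ 8 μg/mL — resistant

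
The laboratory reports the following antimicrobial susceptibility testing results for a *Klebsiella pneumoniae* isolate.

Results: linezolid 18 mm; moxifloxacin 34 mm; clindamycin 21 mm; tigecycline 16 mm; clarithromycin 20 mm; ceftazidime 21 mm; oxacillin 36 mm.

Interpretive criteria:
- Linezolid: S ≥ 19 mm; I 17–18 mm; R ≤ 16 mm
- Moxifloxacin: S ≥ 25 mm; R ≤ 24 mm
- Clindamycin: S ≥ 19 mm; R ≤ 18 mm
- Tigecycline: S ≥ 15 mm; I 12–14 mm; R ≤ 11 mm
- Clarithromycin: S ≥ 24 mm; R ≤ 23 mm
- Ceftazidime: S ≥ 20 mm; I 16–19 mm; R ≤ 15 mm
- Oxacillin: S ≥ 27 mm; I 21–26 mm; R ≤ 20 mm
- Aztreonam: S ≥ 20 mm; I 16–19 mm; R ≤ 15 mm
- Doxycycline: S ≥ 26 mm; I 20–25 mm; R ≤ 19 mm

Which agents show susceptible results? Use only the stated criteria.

Linezolid (18 mm) in 17–18 mm — I
Moxifloxacin: 34 mm is ≥ 25 mm ⇒ susceptible
Clindamycin: 21 mm is ≥ 19 mm → S
Tigecycline (16 mm) ≥ 15 mm ⇒ S
Clarithromycin 20 mm: ≤ 23 mm ⇒ resistant
Ceftazidime: 21 mm is ≥ 20 mm → S
Oxacillin (36 mm) ≥ 27 mm — S

moxifloxacin, clindamycin, tigecycline, ceftazidime, oxacillin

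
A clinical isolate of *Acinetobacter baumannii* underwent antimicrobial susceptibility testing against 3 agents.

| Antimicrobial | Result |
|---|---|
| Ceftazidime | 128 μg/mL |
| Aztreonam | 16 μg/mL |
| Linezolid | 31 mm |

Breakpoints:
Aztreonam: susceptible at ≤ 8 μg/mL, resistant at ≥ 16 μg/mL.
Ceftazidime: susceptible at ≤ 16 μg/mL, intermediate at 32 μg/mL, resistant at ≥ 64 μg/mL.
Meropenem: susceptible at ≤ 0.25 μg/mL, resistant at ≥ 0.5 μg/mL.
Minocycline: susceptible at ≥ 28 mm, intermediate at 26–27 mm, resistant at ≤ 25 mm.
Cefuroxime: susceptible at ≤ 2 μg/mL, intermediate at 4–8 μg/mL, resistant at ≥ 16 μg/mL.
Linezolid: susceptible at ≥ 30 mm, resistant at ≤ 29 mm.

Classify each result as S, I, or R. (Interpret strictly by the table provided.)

Ceftazidime 128 μg/mL: ≥ 64 μg/mL ⇒ Resistant
Aztreonam (16 μg/mL) ≥ 16 μg/mL ⇒ R
Linezolid (31 mm) ≥ 30 mm ⇒ Susceptible

R, R, S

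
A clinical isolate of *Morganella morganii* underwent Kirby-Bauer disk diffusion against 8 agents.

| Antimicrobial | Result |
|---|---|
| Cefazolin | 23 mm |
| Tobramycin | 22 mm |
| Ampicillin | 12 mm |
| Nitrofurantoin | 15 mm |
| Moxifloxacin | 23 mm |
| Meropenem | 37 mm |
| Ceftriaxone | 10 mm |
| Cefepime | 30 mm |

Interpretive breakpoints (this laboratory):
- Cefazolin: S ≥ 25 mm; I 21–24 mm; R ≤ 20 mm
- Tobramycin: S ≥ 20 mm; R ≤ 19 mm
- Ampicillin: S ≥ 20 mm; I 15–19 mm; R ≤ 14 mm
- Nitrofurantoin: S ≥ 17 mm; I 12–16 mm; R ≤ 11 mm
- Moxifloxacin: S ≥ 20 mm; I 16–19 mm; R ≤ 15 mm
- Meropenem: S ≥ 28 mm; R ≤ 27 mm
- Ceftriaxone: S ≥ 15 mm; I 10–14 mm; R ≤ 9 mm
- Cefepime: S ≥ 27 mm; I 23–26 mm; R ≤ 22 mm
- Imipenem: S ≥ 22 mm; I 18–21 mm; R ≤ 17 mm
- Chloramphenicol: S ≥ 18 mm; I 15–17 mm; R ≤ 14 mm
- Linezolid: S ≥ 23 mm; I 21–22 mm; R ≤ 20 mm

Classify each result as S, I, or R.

I, S, R, I, S, S, I, S

Cefazolin 23 mm: in 21–24 mm ⇒ Intermediate
Tobramycin 22 mm: ≥ 20 mm — susceptible
Ampicillin 12 mm: ≤ 14 mm → Resistant
Nitrofurantoin (15 mm) in 12–16 mm — intermediate
Moxifloxacin: 23 mm is ≥ 20 mm — susceptible
Meropenem: 37 mm is ≥ 28 mm ⇒ Susceptible
Ceftriaxone: 10 mm is in 10–14 mm ⇒ I
Cefepime 30 mm: ≥ 27 mm → S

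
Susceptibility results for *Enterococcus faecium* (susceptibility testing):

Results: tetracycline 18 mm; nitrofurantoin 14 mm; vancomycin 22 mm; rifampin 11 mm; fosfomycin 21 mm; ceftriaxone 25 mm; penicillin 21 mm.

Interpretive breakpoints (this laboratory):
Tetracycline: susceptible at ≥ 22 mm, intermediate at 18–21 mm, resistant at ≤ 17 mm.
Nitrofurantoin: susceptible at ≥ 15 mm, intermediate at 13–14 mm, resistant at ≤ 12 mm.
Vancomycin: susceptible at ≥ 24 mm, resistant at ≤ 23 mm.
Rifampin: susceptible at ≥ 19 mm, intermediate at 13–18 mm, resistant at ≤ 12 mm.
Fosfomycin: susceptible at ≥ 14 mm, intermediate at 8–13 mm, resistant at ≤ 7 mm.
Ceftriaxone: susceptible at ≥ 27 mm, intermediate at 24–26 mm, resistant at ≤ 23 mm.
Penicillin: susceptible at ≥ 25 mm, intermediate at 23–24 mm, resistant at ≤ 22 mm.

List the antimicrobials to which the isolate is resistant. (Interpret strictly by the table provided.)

vancomycin, rifampin, penicillin

Tetracycline (18 mm) in 18–21 mm → I
Nitrofurantoin: 14 mm is in 13–14 mm → intermediate
Vancomycin (22 mm) ≤ 23 mm → resistant
Rifampin 11 mm: ≤ 12 mm — R
Fosfomycin 21 mm: ≥ 14 mm → susceptible
Ceftriaxone: 25 mm is in 24–26 mm — intermediate
Penicillin: 21 mm is ≤ 22 mm — resistant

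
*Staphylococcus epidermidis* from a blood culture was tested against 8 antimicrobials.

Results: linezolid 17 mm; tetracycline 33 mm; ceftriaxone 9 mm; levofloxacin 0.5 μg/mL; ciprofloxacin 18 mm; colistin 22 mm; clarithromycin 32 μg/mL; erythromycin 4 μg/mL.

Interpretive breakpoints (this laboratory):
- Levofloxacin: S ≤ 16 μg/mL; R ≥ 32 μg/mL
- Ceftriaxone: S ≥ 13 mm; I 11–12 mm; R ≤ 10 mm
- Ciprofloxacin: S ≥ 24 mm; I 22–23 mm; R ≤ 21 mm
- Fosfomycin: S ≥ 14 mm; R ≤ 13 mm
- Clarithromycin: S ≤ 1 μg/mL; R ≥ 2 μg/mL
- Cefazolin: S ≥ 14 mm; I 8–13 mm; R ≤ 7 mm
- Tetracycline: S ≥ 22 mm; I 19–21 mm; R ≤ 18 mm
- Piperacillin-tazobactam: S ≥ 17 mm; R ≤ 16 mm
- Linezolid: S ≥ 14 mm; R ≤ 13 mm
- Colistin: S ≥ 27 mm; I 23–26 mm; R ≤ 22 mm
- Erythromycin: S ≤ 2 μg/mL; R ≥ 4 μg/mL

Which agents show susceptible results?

Linezolid: 17 mm is ≥ 14 mm → susceptible
Tetracycline (33 mm) ≥ 22 mm ⇒ Susceptible
Ceftriaxone (9 mm) ≤ 10 mm ⇒ resistant
Levofloxacin 0.5 μg/mL: ≤ 16 μg/mL ⇒ Susceptible
Ciprofloxacin 18 mm: ≤ 21 mm → R
Colistin 22 mm: ≤ 22 mm → resistant
Clarithromycin 32 μg/mL: ≥ 2 μg/mL → R
Erythromycin 4 μg/mL: ≥ 4 μg/mL ⇒ resistant

linezolid, tetracycline, levofloxacin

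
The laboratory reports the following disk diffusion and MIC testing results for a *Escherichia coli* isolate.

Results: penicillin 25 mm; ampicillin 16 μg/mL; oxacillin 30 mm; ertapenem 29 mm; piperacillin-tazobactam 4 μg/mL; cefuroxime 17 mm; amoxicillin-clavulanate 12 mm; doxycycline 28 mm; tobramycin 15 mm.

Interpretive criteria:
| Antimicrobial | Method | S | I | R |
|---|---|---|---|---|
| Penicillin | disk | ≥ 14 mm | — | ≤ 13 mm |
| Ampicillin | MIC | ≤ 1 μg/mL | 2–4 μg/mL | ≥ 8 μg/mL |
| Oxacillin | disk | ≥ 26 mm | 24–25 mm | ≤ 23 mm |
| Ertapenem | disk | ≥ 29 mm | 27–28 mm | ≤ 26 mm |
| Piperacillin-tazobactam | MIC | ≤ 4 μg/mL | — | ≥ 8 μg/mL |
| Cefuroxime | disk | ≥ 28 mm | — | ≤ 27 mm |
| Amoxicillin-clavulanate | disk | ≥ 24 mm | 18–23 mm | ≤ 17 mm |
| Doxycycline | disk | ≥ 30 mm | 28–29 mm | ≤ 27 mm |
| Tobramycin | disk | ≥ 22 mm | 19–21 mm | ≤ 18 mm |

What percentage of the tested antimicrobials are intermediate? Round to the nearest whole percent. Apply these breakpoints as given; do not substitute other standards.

11%

Penicillin (25 mm) ≥ 14 mm → S
Ampicillin (16 μg/mL) ≥ 8 μg/mL — Resistant
Oxacillin (30 mm) ≥ 26 mm ⇒ Susceptible
Ertapenem (29 mm) ≥ 29 mm ⇒ susceptible
Piperacillin-tazobactam 4 μg/mL: ≤ 4 μg/mL → susceptible
Cefuroxime 17 mm: ≤ 27 mm — R
Amoxicillin-clavulanate (12 mm) ≤ 17 mm ⇒ R
Doxycycline 28 mm: in 28–29 mm — Intermediate
Tobramycin (15 mm) ≤ 18 mm — R
Intermediate: 1/9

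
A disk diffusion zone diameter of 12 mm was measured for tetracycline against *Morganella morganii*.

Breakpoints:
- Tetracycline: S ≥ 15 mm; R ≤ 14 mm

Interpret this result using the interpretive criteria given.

Resistant

Tetracycline (12 mm) ≤ 14 mm ⇒ Resistant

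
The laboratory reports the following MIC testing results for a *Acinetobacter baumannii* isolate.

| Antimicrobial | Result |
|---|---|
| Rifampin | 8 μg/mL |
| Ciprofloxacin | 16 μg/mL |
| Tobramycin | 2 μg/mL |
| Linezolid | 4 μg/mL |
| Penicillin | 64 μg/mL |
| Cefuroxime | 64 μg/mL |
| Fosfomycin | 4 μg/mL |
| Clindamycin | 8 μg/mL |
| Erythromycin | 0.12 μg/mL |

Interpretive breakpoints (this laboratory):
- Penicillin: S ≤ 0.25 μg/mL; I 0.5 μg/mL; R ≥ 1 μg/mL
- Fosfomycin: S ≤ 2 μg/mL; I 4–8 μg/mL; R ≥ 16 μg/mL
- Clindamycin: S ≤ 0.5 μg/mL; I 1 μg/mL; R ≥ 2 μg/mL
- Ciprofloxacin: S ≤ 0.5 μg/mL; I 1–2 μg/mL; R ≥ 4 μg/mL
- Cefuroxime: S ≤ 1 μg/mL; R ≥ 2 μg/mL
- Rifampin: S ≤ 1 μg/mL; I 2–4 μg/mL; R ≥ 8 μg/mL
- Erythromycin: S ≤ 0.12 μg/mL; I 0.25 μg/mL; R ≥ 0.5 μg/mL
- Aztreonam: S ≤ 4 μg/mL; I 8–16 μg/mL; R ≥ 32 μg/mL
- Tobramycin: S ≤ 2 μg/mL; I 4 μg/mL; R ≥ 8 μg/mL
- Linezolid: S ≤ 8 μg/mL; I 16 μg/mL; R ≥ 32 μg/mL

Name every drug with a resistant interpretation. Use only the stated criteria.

Rifampin 8 μg/mL: ≥ 8 μg/mL → R
Ciprofloxacin 16 μg/mL: ≥ 4 μg/mL → resistant
Tobramycin 2 μg/mL: ≤ 2 μg/mL → susceptible
Linezolid 4 μg/mL: ≤ 8 μg/mL ⇒ S
Penicillin 64 μg/mL: ≥ 1 μg/mL → resistant
Cefuroxime 64 μg/mL: ≥ 2 μg/mL — R
Fosfomycin: 4 μg/mL is in 4–8 μg/mL ⇒ I
Clindamycin (8 μg/mL) ≥ 2 μg/mL — resistant
Erythromycin (0.12 μg/mL) ≤ 0.12 μg/mL → Susceptible

rifampin, ciprofloxacin, penicillin, cefuroxime, clindamycin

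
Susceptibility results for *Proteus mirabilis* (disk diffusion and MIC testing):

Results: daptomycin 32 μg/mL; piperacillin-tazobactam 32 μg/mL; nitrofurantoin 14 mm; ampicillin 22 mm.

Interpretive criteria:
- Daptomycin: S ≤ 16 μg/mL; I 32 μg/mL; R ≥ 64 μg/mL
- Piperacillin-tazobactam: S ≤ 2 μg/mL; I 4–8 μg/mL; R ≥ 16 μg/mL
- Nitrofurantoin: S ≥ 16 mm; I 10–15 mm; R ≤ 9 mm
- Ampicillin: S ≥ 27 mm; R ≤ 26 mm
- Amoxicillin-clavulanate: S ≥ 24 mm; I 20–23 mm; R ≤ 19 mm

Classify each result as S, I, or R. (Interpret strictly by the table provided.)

Daptomycin 32 μg/mL: = 32 μg/mL ⇒ intermediate
Piperacillin-tazobactam (32 μg/mL) ≥ 16 μg/mL ⇒ Resistant
Nitrofurantoin: 14 mm is in 10–15 mm — I
Ampicillin: 22 mm is ≤ 26 mm → R

I, R, I, R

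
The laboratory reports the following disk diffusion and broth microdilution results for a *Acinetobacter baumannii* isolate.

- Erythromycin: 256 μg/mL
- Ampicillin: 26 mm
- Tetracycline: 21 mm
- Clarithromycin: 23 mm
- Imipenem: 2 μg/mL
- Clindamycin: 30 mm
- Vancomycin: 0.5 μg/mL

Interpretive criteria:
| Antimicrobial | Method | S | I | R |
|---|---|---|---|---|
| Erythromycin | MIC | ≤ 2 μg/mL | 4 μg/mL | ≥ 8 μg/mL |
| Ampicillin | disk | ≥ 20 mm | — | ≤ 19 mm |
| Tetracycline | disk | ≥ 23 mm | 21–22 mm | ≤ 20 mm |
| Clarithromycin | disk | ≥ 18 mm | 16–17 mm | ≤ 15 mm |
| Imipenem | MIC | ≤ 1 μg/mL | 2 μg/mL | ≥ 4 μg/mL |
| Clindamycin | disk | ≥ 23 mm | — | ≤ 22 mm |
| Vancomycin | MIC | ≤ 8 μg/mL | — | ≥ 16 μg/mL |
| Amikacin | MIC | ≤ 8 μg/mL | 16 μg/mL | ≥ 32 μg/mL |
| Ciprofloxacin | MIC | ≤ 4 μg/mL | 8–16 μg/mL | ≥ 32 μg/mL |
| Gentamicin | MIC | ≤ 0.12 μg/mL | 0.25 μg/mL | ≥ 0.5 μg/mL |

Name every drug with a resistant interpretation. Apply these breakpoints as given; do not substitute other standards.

Erythromycin 256 μg/mL: ≥ 8 μg/mL — Resistant
Ampicillin: 26 mm is ≥ 20 mm — Susceptible
Tetracycline (21 mm) in 21–22 mm ⇒ Intermediate
Clarithromycin (23 mm) ≥ 18 mm — susceptible
Imipenem: 2 μg/mL is = 2 μg/mL — Intermediate
Clindamycin: 30 mm is ≥ 23 mm → S
Vancomycin 0.5 μg/mL: ≤ 8 μg/mL → S

erythromycin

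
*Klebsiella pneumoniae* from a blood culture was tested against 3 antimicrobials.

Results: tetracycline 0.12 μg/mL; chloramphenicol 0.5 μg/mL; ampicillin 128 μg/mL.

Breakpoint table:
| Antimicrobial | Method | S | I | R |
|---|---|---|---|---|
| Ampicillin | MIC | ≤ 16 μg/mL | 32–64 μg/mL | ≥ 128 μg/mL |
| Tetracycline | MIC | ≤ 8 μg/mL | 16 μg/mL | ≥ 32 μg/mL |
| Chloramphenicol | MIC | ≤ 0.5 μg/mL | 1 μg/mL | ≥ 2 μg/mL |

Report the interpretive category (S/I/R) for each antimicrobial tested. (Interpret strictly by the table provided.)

S, S, R

Tetracycline: 0.12 μg/mL is ≤ 8 μg/mL — Susceptible
Chloramphenicol: 0.5 μg/mL is ≤ 0.5 μg/mL — susceptible
Ampicillin (128 μg/mL) ≥ 128 μg/mL → Resistant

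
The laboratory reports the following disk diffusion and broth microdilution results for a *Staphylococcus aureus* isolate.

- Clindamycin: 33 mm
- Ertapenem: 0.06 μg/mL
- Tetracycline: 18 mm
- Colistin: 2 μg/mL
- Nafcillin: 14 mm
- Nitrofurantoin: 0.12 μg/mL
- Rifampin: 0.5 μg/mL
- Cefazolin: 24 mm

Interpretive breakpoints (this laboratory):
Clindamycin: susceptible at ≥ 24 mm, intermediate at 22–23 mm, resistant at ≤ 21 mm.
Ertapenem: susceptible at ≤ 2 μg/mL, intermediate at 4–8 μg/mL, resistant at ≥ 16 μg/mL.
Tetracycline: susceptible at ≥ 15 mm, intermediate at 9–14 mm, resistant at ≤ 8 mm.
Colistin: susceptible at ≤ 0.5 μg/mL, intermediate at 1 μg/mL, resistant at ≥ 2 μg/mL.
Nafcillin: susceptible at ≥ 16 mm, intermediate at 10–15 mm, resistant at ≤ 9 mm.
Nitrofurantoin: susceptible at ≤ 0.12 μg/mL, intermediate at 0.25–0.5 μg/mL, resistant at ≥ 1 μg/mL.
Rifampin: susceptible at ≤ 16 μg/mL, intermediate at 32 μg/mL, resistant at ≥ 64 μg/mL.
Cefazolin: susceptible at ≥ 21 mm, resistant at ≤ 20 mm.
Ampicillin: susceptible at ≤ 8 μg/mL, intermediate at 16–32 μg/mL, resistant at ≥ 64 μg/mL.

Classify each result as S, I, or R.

Clindamycin (33 mm) ≥ 24 mm ⇒ susceptible
Ertapenem: 0.06 μg/mL is ≤ 2 μg/mL — Susceptible
Tetracycline: 18 mm is ≥ 15 mm ⇒ S
Colistin (2 μg/mL) ≥ 2 μg/mL ⇒ Resistant
Nafcillin (14 mm) in 10–15 mm ⇒ intermediate
Nitrofurantoin (0.12 μg/mL) ≤ 0.12 μg/mL ⇒ susceptible
Rifampin 0.5 μg/mL: ≤ 16 μg/mL ⇒ S
Cefazolin (24 mm) ≥ 21 mm — susceptible

S, S, S, R, I, S, S, S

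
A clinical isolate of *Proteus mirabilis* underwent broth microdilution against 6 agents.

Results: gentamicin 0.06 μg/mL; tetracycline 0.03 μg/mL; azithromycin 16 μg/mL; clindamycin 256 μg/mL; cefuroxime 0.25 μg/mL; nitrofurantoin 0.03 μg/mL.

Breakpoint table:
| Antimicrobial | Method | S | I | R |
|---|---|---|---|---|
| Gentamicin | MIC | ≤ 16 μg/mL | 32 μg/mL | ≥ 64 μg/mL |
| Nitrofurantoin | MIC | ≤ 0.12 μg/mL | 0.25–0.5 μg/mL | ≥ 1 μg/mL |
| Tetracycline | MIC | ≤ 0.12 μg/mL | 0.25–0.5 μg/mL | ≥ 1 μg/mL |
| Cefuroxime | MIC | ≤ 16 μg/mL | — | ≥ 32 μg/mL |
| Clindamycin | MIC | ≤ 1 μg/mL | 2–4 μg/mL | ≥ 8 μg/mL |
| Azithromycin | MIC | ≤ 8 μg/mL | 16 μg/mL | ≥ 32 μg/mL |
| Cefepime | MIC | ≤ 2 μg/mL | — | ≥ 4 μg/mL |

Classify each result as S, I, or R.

Gentamicin (0.06 μg/mL) ≤ 16 μg/mL ⇒ Susceptible
Tetracycline: 0.03 μg/mL is ≤ 0.12 μg/mL → S
Azithromycin: 16 μg/mL is = 16 μg/mL → Intermediate
Clindamycin (256 μg/mL) ≥ 8 μg/mL ⇒ R
Cefuroxime 0.25 μg/mL: ≤ 16 μg/mL → Susceptible
Nitrofurantoin: 0.03 μg/mL is ≤ 0.12 μg/mL ⇒ S

S, S, I, R, S, S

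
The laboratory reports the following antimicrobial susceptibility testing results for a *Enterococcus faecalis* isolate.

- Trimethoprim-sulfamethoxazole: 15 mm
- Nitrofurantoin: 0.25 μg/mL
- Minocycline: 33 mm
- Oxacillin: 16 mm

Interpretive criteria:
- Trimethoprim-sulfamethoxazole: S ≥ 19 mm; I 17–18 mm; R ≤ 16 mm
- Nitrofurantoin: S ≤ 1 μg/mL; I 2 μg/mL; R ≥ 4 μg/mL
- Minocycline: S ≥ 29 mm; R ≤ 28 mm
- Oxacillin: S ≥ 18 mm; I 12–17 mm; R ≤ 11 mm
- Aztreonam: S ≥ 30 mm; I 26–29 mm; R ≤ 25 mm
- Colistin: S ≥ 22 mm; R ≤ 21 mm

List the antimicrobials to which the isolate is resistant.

Trimethoprim-sulfamethoxazole: 15 mm is ≤ 16 mm — Resistant
Nitrofurantoin: 0.25 μg/mL is ≤ 1 μg/mL ⇒ Susceptible
Minocycline (33 mm) ≥ 29 mm → Susceptible
Oxacillin (16 mm) in 12–17 mm — I

trimethoprim-sulfamethoxazole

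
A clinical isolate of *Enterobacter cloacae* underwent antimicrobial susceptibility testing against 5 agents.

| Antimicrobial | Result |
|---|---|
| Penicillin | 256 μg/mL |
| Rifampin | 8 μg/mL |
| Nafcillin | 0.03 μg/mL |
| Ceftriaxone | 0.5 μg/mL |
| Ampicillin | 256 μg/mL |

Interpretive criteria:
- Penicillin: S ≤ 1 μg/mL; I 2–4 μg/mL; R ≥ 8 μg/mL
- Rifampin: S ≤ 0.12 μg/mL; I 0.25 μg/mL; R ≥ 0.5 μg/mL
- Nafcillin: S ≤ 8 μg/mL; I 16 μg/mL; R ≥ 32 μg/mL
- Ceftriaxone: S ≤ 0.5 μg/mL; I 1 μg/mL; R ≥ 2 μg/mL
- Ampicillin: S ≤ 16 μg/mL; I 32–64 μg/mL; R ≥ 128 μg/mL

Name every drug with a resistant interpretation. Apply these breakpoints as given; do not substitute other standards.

penicillin, rifampin, ampicillin

Penicillin 256 μg/mL: ≥ 8 μg/mL ⇒ R
Rifampin 8 μg/mL: ≥ 0.5 μg/mL → R
Nafcillin: 0.03 μg/mL is ≤ 8 μg/mL → S
Ceftriaxone (0.5 μg/mL) ≤ 0.5 μg/mL — susceptible
Ampicillin: 256 μg/mL is ≥ 128 μg/mL ⇒ Resistant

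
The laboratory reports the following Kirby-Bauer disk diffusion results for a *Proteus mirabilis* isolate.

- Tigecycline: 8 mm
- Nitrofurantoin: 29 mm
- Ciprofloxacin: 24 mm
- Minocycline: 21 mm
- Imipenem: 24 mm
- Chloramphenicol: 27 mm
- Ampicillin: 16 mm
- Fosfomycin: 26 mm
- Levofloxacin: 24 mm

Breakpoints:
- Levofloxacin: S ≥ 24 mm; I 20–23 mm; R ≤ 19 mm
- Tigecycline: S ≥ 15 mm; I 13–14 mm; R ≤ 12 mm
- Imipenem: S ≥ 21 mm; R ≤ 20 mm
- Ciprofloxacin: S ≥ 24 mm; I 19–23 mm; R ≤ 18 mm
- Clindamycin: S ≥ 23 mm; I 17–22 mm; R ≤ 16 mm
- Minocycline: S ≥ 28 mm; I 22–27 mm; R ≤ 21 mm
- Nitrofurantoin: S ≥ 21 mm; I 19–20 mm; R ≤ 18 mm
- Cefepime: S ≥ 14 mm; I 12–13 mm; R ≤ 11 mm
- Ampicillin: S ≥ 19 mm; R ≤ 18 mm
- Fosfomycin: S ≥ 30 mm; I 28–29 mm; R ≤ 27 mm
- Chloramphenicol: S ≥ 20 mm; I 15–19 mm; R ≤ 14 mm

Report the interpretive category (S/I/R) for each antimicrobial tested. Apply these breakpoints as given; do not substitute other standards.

Tigecycline: 8 mm is ≤ 12 mm ⇒ R
Nitrofurantoin: 29 mm is ≥ 21 mm → Susceptible
Ciprofloxacin 24 mm: ≥ 24 mm → S
Minocycline 21 mm: ≤ 21 mm — R
Imipenem (24 mm) ≥ 21 mm — Susceptible
Chloramphenicol 27 mm: ≥ 20 mm → S
Ampicillin (16 mm) ≤ 18 mm ⇒ resistant
Fosfomycin: 26 mm is ≤ 27 mm → resistant
Levofloxacin: 24 mm is ≥ 24 mm → S

R, S, S, R, S, S, R, R, S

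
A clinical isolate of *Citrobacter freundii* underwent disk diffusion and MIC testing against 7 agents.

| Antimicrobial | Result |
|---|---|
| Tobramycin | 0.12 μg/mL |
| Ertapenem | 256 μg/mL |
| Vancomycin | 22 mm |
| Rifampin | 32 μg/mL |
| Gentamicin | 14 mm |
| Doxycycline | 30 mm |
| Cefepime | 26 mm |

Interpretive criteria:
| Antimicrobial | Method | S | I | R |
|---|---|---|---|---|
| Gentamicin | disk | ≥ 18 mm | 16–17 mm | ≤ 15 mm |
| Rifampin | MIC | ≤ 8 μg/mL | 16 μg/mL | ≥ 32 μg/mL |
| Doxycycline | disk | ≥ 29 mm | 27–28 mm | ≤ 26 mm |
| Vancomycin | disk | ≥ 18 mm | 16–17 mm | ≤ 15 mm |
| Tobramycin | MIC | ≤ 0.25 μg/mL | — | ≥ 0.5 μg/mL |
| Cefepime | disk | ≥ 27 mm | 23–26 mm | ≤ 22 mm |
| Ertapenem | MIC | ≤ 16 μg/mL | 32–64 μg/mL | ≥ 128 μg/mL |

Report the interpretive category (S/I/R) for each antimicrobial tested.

S, R, S, R, R, S, I

Tobramycin (0.12 μg/mL) ≤ 0.25 μg/mL → Susceptible
Ertapenem: 256 μg/mL is ≥ 128 μg/mL — R
Vancomycin: 22 mm is ≥ 18 mm ⇒ Susceptible
Rifampin 32 μg/mL: ≥ 32 μg/mL — resistant
Gentamicin (14 mm) ≤ 15 mm — Resistant
Doxycycline (30 mm) ≥ 29 mm ⇒ Susceptible
Cefepime: 26 mm is in 23–26 mm — I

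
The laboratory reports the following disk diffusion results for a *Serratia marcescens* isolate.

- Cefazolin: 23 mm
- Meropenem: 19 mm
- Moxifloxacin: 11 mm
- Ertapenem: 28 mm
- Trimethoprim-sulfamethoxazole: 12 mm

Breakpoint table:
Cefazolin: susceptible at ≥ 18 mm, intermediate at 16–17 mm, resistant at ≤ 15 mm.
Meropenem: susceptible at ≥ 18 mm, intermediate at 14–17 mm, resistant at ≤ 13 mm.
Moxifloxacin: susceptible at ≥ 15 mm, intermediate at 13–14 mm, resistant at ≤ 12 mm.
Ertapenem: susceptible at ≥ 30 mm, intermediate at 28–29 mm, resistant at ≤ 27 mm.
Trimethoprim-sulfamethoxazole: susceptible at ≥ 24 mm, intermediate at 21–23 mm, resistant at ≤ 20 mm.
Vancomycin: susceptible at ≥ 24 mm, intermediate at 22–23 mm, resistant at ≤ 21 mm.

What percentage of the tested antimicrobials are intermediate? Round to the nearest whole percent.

20%

Cefazolin: 23 mm is ≥ 18 mm ⇒ Susceptible
Meropenem (19 mm) ≥ 18 mm → Susceptible
Moxifloxacin: 11 mm is ≤ 12 mm ⇒ resistant
Ertapenem (28 mm) in 28–29 mm — I
Trimethoprim-sulfamethoxazole: 12 mm is ≤ 20 mm — Resistant
Intermediate: 1/5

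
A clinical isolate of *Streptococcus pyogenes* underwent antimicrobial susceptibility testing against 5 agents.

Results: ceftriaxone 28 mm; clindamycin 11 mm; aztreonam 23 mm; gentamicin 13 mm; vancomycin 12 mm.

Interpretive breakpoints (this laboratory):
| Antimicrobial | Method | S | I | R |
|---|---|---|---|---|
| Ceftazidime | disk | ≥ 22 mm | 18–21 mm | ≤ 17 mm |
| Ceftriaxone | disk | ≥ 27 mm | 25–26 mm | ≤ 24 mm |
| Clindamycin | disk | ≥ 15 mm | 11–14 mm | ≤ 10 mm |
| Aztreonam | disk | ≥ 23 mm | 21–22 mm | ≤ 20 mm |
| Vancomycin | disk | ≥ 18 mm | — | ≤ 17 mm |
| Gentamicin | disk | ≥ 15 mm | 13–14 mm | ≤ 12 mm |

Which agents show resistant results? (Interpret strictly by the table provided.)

Ceftriaxone (28 mm) ≥ 27 mm ⇒ susceptible
Clindamycin (11 mm) in 11–14 mm ⇒ I
Aztreonam 23 mm: ≥ 23 mm — S
Gentamicin 13 mm: in 13–14 mm — Intermediate
Vancomycin (12 mm) ≤ 17 mm → R

vancomycin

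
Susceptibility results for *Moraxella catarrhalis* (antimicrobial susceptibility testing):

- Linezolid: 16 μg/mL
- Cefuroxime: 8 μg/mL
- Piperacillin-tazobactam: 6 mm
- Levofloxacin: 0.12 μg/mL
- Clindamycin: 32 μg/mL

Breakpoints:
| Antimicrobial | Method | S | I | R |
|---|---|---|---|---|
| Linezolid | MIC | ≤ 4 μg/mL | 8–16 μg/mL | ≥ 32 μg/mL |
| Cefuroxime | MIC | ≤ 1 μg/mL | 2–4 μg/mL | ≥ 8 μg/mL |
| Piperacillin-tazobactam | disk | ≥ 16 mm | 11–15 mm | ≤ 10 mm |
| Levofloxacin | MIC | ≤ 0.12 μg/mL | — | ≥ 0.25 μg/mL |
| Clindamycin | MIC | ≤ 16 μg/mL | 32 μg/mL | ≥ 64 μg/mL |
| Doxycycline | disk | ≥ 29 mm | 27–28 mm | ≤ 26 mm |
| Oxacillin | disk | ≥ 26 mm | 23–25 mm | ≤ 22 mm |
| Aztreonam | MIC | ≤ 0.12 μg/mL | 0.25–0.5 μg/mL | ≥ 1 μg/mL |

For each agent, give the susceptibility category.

Linezolid (16 μg/mL) in 8–16 μg/mL — Intermediate
Cefuroxime (8 μg/mL) ≥ 8 μg/mL ⇒ Resistant
Piperacillin-tazobactam: 6 mm is ≤ 10 mm → R
Levofloxacin 0.12 μg/mL: ≤ 0.12 μg/mL ⇒ susceptible
Clindamycin 32 μg/mL: = 32 μg/mL → intermediate

I, R, R, S, I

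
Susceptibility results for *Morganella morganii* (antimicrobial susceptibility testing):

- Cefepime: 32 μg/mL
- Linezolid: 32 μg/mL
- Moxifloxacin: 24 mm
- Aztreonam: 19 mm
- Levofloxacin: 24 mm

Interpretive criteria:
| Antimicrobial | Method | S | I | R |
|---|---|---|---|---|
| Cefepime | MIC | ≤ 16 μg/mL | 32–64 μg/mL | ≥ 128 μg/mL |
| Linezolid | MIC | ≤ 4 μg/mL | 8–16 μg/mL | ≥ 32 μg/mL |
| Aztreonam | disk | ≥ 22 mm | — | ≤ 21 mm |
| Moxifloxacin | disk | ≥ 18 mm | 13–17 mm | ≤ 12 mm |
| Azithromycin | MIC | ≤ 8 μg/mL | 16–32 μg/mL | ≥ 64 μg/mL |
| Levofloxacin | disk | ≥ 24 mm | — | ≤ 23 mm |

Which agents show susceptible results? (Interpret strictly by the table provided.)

Cefepime (32 μg/mL) in 32–64 μg/mL — intermediate
Linezolid: 32 μg/mL is ≥ 32 μg/mL — R
Moxifloxacin: 24 mm is ≥ 18 mm → S
Aztreonam 19 mm: ≤ 21 mm — Resistant
Levofloxacin (24 mm) ≥ 24 mm → Susceptible

moxifloxacin, levofloxacin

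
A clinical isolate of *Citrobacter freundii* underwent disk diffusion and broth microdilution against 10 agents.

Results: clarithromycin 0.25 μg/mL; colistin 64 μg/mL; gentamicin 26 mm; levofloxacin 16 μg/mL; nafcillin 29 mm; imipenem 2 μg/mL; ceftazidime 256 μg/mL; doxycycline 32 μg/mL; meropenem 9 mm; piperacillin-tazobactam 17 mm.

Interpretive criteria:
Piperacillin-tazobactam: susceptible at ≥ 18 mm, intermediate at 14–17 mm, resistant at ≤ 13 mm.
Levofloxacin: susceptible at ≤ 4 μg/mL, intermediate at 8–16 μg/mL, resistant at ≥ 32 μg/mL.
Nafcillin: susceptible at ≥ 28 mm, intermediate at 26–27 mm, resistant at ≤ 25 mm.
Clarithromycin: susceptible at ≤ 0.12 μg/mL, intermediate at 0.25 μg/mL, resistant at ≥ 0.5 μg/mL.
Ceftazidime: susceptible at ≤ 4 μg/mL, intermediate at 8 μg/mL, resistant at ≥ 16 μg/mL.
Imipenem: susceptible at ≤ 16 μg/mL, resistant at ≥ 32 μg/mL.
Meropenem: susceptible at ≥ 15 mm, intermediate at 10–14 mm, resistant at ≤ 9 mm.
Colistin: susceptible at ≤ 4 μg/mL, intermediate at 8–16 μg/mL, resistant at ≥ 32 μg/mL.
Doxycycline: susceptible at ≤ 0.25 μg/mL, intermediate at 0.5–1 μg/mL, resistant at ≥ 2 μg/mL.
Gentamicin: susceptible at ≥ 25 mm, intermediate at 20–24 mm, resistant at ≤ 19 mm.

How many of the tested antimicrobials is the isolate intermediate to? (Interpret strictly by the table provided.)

3

Clarithromycin: 0.25 μg/mL is = 0.25 μg/mL → Intermediate
Colistin: 64 μg/mL is ≥ 32 μg/mL — Resistant
Gentamicin 26 mm: ≥ 25 mm ⇒ S
Levofloxacin 16 μg/mL: in 8–16 μg/mL → intermediate
Nafcillin (29 mm) ≥ 28 mm ⇒ S
Imipenem (2 μg/mL) ≤ 16 μg/mL — Susceptible
Ceftazidime 256 μg/mL: ≥ 16 μg/mL — resistant
Doxycycline: 32 μg/mL is ≥ 2 μg/mL → R
Meropenem: 9 mm is ≤ 9 mm ⇒ R
Piperacillin-tazobactam 17 mm: in 14–17 mm ⇒ Intermediate
Intermediate: 3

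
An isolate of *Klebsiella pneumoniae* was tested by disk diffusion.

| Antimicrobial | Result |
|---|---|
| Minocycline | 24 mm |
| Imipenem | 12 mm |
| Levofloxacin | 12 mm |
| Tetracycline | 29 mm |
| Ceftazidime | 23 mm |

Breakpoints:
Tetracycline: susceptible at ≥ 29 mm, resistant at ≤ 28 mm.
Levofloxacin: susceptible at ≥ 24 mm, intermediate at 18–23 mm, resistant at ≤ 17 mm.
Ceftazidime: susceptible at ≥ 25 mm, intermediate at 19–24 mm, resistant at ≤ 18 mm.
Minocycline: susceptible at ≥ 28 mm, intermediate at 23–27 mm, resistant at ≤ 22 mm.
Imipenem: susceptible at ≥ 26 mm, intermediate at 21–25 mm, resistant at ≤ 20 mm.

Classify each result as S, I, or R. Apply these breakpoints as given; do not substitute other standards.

Minocycline (24 mm) in 23–27 mm → Intermediate
Imipenem: 12 mm is ≤ 20 mm → Resistant
Levofloxacin: 12 mm is ≤ 17 mm ⇒ R
Tetracycline (29 mm) ≥ 29 mm → S
Ceftazidime 23 mm: in 19–24 mm — intermediate

I, R, R, S, I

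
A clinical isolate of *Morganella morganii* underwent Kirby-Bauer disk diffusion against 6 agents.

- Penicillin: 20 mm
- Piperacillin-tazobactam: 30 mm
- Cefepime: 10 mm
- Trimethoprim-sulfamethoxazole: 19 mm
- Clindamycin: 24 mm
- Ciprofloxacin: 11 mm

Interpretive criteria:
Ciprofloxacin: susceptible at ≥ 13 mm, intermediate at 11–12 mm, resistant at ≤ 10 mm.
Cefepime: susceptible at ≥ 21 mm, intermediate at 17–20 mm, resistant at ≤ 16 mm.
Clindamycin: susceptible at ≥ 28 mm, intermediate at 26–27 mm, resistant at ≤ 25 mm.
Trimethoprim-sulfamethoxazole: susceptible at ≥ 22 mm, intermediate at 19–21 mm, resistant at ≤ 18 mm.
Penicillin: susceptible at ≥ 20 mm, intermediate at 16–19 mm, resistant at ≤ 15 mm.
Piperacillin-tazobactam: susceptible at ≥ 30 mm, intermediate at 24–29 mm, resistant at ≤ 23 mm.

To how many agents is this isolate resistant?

2

Penicillin (20 mm) ≥ 20 mm → S
Piperacillin-tazobactam 30 mm: ≥ 30 mm ⇒ Susceptible
Cefepime (10 mm) ≤ 16 mm ⇒ R
Trimethoprim-sulfamethoxazole (19 mm) in 19–21 mm → Intermediate
Clindamycin 24 mm: ≤ 25 mm ⇒ R
Ciprofloxacin: 11 mm is in 11–12 mm ⇒ I
Resistant: 2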